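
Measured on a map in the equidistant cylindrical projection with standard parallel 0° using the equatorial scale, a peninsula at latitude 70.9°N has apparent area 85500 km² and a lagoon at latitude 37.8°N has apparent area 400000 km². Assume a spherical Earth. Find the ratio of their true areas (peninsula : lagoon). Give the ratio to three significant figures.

On the plate carrée, areal scale = h·k = 1 × sec φ, so true area = apparent × cos φ.
True area of peninsula: 85500 × cos(70.9°) = 85500 × 0.3272 = 27980 km².
True area of lagoon: 400000 × cos(37.8°) = 400000 × 0.7902 = 316100 km².
Ratio = 27980 / 316100 ≈ 0.0885.

0.0885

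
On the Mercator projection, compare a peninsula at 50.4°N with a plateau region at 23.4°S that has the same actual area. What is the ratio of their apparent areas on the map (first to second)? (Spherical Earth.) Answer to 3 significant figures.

On Mercator, area is exaggerated by sec²φ = 1/cos²φ.
At 50.4°: sec²(50.4°) = 1/0.6374² = 2.461.
At 23.4°: sec²(23.4°) = 1/0.9178² = 1.187.
Ratio = 2.461/1.187 = cos²(23.4°)/cos²(50.4°) ≈ 2.07.

2.07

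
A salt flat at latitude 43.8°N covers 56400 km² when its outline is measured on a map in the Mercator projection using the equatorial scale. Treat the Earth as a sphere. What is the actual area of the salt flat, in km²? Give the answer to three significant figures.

29400 km²

For Mercator, h = k = sec φ (a conformal cylindrical projection has a single point scale, 1/cos φ).
Areal scale = k² = sec²φ = 1/cos²(43.8°) = 1/0.7218² = 1.920.
True area = apparent / (areal scale) = 56400 / 1.920 ≈ 29400 km².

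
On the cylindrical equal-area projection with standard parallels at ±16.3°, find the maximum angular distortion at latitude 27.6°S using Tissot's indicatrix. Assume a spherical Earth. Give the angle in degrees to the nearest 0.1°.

Cylindrical equal-area (φ₀ = 16.3°): h = cos φ / cos 16.3° along meridians, k = cos 16.3° / cos φ along parallels; h·k = 1.
At 27.6°: h = 0.9233, k = 1.083; principal scales a = 1.083, b = 0.9233.
sin(ω/2) = (a − b)/(a + b) = 0.1597/2.006 = 0.07961, so ω = 2 arcsin(0.07961) ≈ 9.1°.

9.1°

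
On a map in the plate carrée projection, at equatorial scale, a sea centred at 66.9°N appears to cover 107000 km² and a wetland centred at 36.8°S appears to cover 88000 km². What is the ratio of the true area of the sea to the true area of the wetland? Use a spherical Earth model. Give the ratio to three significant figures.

0.596

On the plate carrée, areal scale = h·k = 1 × sec φ, so true area = apparent × cos φ.
True area of sea: 107000 × cos(66.9°) = 107000 × 0.3923 = 41980 km².
True area of wetland: 88000 × cos(36.8°) = 88000 × 0.8007 = 70460 km².
Ratio = 41980 / 70460 ≈ 0.596.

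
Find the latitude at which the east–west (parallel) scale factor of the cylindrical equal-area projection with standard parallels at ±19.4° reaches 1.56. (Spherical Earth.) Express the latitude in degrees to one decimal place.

52.8°

A cylindrical equal-area projection with standard parallel φ₀ has meridian scale h = cos φ / cos φ₀ and parallel scale k = cos φ₀ / cos φ (so areas are preserved, h·k = 1).
k = cos φ₀ / cos φ = 1.56  ⇒  cos φ = cos 19.4° / 1.56 = 0.6046.
φ = arccos(0.6046) ≈ 52.8°.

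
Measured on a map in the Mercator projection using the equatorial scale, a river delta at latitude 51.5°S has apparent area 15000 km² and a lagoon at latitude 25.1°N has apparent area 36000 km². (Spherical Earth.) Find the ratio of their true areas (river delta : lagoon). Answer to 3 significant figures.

0.197

Mercator's areal exaggeration is sec²φ; hence true area = (apparent area) · cos²φ.
True area of river delta: 15000 × cos²(51.5°) = 15000 × 0.3875 = 5813 km².
True area of lagoon: 36000 × cos²(25.1°) = 36000 × 0.8201 = 29520 km².
Ratio = 5813 / 29520 ≈ 0.197.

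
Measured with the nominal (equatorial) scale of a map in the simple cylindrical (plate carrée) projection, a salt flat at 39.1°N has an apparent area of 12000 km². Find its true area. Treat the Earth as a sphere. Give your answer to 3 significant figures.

For the equirectangular projection with φ₀ = 0 (plate carrée), h = 1 along meridians and k = sec φ along parallels.
Areal scale = h·k = 1 × sec φ; at 39.1°, h = 1.000, k = 1.289, so h·k = 1.289.
True area = apparent / (areal scale) = 12000 / 1.289 ≈ 9310 km².

9310 km²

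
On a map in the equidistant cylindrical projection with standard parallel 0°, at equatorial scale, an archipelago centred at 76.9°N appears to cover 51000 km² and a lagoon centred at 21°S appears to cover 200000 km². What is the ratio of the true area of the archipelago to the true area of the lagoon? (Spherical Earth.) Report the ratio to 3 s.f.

0.0619

On the plate carrée, areal scale = h·k = 1 × sec φ, so true area = apparent × cos φ.
True area of archipelago: 51000 × cos(76.9°) = 51000 × 0.2267 = 11560 km².
True area of lagoon: 200000 × cos(21°) = 200000 × 0.9336 = 186700 km².
Ratio = 11560 / 186700 ≈ 0.0619.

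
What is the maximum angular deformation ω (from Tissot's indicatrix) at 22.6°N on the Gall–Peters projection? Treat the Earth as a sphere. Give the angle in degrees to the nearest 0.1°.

Gall–Peters is a cylindrical equal-area projection with standard parallels at ±45°. For cylindrical equal-area with standard parallel φ₀, h = cos φ / cos φ₀ and k = cos φ₀ / cos φ, so h·k = 1.
At 22.6°: h = 1.306, k = 0.7659; principal scales a = 1.306, b = 0.7659.
sin(ω/2) = (a − b)/(a + b) = 0.5397/2.072 = 0.2605, so ω = 2 arcsin(0.2605) ≈ 30.2°.

30.2°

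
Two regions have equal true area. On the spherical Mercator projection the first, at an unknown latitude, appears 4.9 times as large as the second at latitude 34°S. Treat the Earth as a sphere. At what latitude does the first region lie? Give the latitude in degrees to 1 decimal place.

For equal true areas on Mercator, apparent areas scale as sec²φ, so the ratio is cos²φ₂ / cos²φ₁.
cos²φ₂ / cos²φ₁ = 4.9  ⇒  cos φ₁ = cos 34° / √4.9 = 0.8290/2.214 = 0.3745.
φ₁ = arccos(0.3745) ≈ 68.0°.

68.0°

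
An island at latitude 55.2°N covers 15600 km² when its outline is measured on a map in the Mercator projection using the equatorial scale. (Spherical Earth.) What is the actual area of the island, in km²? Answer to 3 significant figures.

For Mercator, h = k = sec φ (a conformal cylindrical projection has a single point scale, 1/cos φ).
Areal scale = k² = sec²φ = 1/cos²(55.2°) = 1/0.5707² = 3.070.
True area = apparent / (areal scale) = 15600 / 3.070 ≈ 5080 km².

5080 km²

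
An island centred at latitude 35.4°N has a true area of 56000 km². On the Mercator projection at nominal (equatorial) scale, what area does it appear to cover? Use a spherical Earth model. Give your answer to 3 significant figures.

84300 km²

For Mercator, h = k = sec φ (a conformal cylindrical projection has a single point scale, 1/cos φ).
Areal scale = k² = sec²φ = 1/cos²(35.4°) = 1/0.8151² = 1.505.
Apparent area = 56000 × 1.505 ≈ 84300 km².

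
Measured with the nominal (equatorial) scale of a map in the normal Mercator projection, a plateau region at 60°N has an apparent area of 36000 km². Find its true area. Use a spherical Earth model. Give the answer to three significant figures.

Mercator is conformal, so the point scale is isotropic: h = k = sec φ = 1/cos φ.
Areal scale = k² = sec²φ = 1/cos²(60°) = 1/0.5000² = 4.000.
True area = apparent / (areal scale) = 36000 / 4.000 ≈ 9000 km².

9000 km²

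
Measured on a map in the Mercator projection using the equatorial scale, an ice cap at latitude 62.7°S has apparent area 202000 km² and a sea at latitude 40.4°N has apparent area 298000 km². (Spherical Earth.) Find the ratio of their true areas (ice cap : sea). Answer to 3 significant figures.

Since Mercator area scale is 1/cos²φ, the true area equals the apparent area multiplied by cos²φ.
True area of ice cap: 202000 × cos²(62.7°) = 202000 × 0.2104 = 42490 km².
True area of sea: 298000 × cos²(40.4°) = 298000 × 0.5799 = 172800 km².
Ratio = 42490 / 172800 ≈ 0.246.

0.246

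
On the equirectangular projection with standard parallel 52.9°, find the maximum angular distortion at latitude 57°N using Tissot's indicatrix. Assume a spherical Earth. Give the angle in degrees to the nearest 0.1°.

5.8°

With standard parallel φ₀ = 52.9°, the equirectangular projection gives x = Rλ cos φ₀, y = Rφ, so h = 1 and k = cos 52.9° / cos φ.
At 57°: h = 1.000, k = 1.108; principal scales a = 1.108, b = 1.000.
sin(ω/2) = (a − b)/(a + b) = 0.1075/2.108 = 0.05103, so ω = 2 arcsin(0.05103) ≈ 5.8°.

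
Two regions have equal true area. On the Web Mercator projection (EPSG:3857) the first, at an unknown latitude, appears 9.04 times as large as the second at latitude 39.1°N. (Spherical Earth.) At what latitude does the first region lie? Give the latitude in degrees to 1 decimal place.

75.0°

For equal true areas on Mercator, apparent areas scale as sec²φ, so the ratio is cos²φ₂ / cos²φ₁.
cos²φ₂ / cos²φ₁ = 9.04  ⇒  cos φ₁ = cos 39.1° / √9.04 = 0.7760/3.007 = 0.2581.
φ₁ = arccos(0.2581) ≈ 75.0°.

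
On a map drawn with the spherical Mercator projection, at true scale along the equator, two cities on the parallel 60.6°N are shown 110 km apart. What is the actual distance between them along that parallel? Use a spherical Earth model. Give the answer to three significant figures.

54.0 km

For Mercator, h = k = sec φ (a conformal cylindrical projection has a single point scale, 1/cos φ).
Along the parallel at 60.6°, map distances are exaggerated by k = sec 60.6° = 2.037.
True distance = 110 / 2.037 = 110 × cos 60.6° ≈ 54.0 km.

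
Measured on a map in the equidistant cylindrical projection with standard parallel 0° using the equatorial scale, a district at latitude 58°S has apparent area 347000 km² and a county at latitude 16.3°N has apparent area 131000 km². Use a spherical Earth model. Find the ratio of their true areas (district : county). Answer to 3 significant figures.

1.46

Plate carrée has h = 1 and k = sec φ, giving areal scale sec φ; true area = (apparent area) · cos φ.
True area of district: 347000 × cos(58°) = 347000 × 0.5299 = 183900 km².
True area of county: 131000 × cos(16.3°) = 131000 × 0.9598 = 125700 km².
Ratio = 183900 / 125700 ≈ 1.46.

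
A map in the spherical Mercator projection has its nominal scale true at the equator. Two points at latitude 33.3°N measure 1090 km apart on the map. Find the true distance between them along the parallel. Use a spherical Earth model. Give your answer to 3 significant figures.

911 km

The Mercator projection is conformal; its linear scale factor is the same in every direction and equals sec φ = 1/cos φ.
Along the parallel at 33.3°, map distances are exaggerated by k = sec 33.3° = 1.196.
True distance = 1090 / 1.196 = 1090 × cos 33.3° ≈ 911 km.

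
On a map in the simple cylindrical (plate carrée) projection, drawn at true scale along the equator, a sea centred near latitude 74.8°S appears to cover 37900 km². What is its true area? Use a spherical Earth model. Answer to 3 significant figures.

9940 km²

Plate carrée maps x = Rλ, y = Rφ. The meridian scale is h = 1 and the parallel scale is k = 1/cos φ = sec φ.
Areal scale = h·k = 1 × sec φ; at 74.8°, h = 1.000, k = 3.814, so h·k = 3.814.
True area = apparent / (areal scale) = 37900 / 3.814 ≈ 9940 km².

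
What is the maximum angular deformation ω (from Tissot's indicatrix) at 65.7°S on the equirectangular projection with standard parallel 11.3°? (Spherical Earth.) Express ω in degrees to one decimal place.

The equidistant cylindrical projection with φ₀ = 11.3° has h = 1 (meridians true) and k = cos φ₀ / cos φ along parallels.
At 65.7°: h = 1.000, k = 2.383; principal scales a = 2.383, b = 1.000.
sin(ω/2) = (a − b)/(a + b) = 1.383/3.383 = 0.4088, so ω = 2 arcsin(0.4088) ≈ 48.3°.

48.3°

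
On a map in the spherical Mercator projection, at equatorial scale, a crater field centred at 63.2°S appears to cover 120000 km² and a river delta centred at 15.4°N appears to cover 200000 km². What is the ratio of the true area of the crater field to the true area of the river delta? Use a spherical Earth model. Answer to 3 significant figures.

0.131

Since Mercator area scale is 1/cos²φ, the true area equals the apparent area multiplied by cos²φ.
True area of crater field: 120000 × cos²(63.2°) = 120000 × 0.2033 = 24390 km².
True area of river delta: 200000 × cos²(15.4°) = 200000 × 0.9295 = 185900 km².
Ratio = 24390 / 185900 ≈ 0.131.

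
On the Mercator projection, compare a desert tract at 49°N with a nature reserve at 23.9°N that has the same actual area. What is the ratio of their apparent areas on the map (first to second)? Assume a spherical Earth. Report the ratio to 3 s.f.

1.94

Mercator is conformal with k = sec φ, so areal scale = k² = sec²φ.
At 49°: sec²(49°) = 1/0.6561² = 2.323.
At 23.9°: sec²(23.9°) = 1/0.9143² = 1.196.
Ratio = 2.323/1.196 = cos²(23.9°)/cos²(49°) ≈ 1.94.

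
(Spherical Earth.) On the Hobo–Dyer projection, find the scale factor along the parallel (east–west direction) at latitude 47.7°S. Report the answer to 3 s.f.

Hobo–Dyer is a cylindrical equal-area projection with standard parallels at ±37.5°. Cylindrical equal-area (φ₀ = 37.5°): h = cos φ / cos 37.5° along meridians, k = cos 37.5° / cos φ along parallels; h·k = 1.
k = cos 37.5° / cos 47.7° = 0.7934/0.6730 = 1.179.

1.18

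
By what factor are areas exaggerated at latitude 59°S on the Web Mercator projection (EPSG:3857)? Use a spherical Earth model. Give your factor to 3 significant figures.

3.77

The Mercator projection is conformal; its linear scale factor is the same in every direction and equals sec φ = 1/cos φ.
Areal scale = k² = sec²φ = 1/cos²(59°) = 1/0.5150² = 3.770.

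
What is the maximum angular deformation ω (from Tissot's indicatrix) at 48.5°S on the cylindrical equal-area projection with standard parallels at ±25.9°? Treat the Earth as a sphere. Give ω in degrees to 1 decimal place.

34.5°

For cylindrical equal-area with standard parallel φ₀, h = cos φ / cos φ₀ and k = cos φ₀ / cos φ, so h·k = 1.
At 48.5°: h = 0.7366, k = 1.358; principal scales a = 1.358, b = 0.7366.
sin(ω/2) = (a − b)/(a + b) = 0.6210/2.094 = 0.2965, so ω = 2 arcsin(0.2965) ≈ 34.5°.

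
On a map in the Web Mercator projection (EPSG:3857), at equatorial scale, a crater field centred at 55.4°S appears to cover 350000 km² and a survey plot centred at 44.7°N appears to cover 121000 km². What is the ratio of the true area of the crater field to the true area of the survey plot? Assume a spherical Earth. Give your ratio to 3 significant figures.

Since Mercator area scale is 1/cos²φ, the true area equals the apparent area multiplied by cos²φ.
True area of crater field: 350000 × cos²(55.4°) = 350000 × 0.3224 = 112900 km².
True area of survey plot: 121000 × cos²(44.7°) = 121000 × 0.5052 = 61130 km².
Ratio = 112900 / 61130 ≈ 1.85.

1.85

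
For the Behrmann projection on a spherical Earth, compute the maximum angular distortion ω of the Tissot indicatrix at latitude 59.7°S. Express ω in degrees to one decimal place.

Behrmann is a cylindrical equal-area projection with standard parallels at ±30°. For cylindrical equal-area with standard parallel φ₀, h = cos φ / cos φ₀ and k = cos φ₀ / cos φ, so h·k = 1.
At 59.7°: h = 0.5826, k = 1.717; principal scales a = 1.717, b = 0.5826.
sin(ω/2) = (a − b)/(a + b) = 1.134/2.299 = 0.4932, so ω = 2 arcsin(0.4932) ≈ 59.1°.

59.1°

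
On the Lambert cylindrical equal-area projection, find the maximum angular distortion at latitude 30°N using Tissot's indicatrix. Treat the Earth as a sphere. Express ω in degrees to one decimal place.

16.4°

The Lambert cylindrical equal-area projection is the cylindrical equal-area projection with its standard parallel at the equator (φ₀ = 0). A cylindrical equal-area projection with standard parallel φ₀ has meridian scale h = cos φ / cos φ₀ and parallel scale k = cos φ₀ / cos φ (so areas are preserved, h·k = 1).
At 30°: h = 0.8660, k = 1.155; principal scales a = 1.155, b = 0.8660.
sin(ω/2) = (a − b)/(a + b) = 0.2887/2.021 = 0.1429, so ω = 2 arcsin(0.1429) ≈ 16.4°.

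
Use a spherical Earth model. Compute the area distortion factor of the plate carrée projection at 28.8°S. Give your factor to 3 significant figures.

For the equirectangular projection with φ₀ = 0 (plate carrée), h = 1 along meridians and k = sec φ along parallels.
Areal scale = h·k = 1 × sec φ; at 28.8°, h = 1.000, k = 1.141, so h·k = 1.141.

1.14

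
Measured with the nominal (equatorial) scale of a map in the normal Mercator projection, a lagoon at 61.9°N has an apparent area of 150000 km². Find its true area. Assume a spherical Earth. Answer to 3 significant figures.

33300 km²

Mercator is conformal, so the point scale is isotropic: h = k = sec φ = 1/cos φ.
Areal scale = k² = sec²φ = 1/cos²(61.9°) = 1/0.4710² = 4.508.
True area = apparent / (areal scale) = 150000 / 4.508 ≈ 33300 km².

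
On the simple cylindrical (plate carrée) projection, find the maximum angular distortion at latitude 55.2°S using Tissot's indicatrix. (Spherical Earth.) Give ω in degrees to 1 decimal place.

In the plate carrée (x = Rλ, y = Rφ), meridians are true-scale (h = 1) and parallels are stretched by k = sec φ.
At 55.2°: h = 1.000, k = 1.752; principal scales a = 1.752, b = 1.000.
sin(ω/2) = (a − b)/(a + b) = 0.7522/2.752 = 0.2733, so ω = 2 arcsin(0.2733) ≈ 31.7°.

31.7°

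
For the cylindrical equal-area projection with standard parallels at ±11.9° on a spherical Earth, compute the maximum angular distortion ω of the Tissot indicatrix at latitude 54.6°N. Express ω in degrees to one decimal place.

Cylindrical equal-area (φ₀ = 11.9°): h = cos φ / cos 11.9° along meridians, k = cos 11.9° / cos φ along parallels; h·k = 1.
At 54.6°: h = 0.5920, k = 1.689; principal scales a = 1.689, b = 0.5920.
sin(ω/2) = (a − b)/(a + b) = 1.097/2.281 = 0.4810, so ω = 2 arcsin(0.4810) ≈ 57.5°.

57.5°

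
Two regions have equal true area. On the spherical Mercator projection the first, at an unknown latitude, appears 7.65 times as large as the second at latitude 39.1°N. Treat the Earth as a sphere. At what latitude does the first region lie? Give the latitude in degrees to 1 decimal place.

For equal true areas on Mercator, apparent areas scale as sec²φ, so the ratio is cos²φ₂ / cos²φ₁.
cos²φ₂ / cos²φ₁ = 7.65  ⇒  cos φ₁ = cos 39.1° / √7.65 = 0.7760/2.766 = 0.2806.
φ₁ = arccos(0.2806) ≈ 73.7°.

73.7°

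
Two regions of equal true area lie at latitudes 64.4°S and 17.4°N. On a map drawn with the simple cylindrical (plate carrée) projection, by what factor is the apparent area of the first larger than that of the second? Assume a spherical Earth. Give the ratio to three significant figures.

2.21

Plate carrée maps x = Rλ, y = Rφ. The meridian scale is h = 1 and the parallel scale is k = 1/cos φ = sec φ.
Areal scale at 64.4°: h·k = 1.000 × 2.314 = 2.314.
Areal scale at 17.4°: h·k = 1.000 × 1.048 = 1.048.
Ratio = 2.314/1.048 ≈ 2.21.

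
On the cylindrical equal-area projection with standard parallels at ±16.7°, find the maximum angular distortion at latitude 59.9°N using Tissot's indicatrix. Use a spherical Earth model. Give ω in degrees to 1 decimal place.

A cylindrical equal-area projection with standard parallel φ₀ has meridian scale h = cos φ / cos φ₀ and parallel scale k = cos φ₀ / cos φ (so areas are preserved, h·k = 1).
At 59.9°: h = 0.5236, k = 1.910; principal scales a = 1.910, b = 0.5236.
sin(ω/2) = (a − b)/(a + b) = 1.386/2.433 = 0.5697, so ω = 2 arcsin(0.5697) ≈ 69.5°.

69.5°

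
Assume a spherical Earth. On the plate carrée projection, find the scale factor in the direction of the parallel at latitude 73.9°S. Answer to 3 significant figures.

In the plate carrée (x = Rλ, y = Rφ), meridians are true-scale (h = 1) and parallels are stretched by k = sec φ.
k = 1/cos 73.9° = 1/0.2773 = 3.606.

3.61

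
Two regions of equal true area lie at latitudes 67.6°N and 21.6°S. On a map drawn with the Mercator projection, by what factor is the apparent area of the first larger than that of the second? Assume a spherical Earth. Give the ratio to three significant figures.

Mercator is conformal with k = sec φ, so areal scale = k² = sec²φ.
At 67.6°: sec²(67.6°) = 1/0.3811² = 6.886.
At 21.6°: sec²(21.6°) = 1/0.9298² = 1.157.
Ratio = 6.886/1.157 = cos²(21.6°)/cos²(67.6°) ≈ 5.95.

5.95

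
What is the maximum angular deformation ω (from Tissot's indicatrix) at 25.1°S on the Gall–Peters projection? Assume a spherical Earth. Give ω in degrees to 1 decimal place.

28.1°

Gall–Peters is a cylindrical equal-area projection with standard parallels at ±45°. For cylindrical equal-area with standard parallel φ₀, h = cos φ / cos φ₀ and k = cos φ₀ / cos φ, so h·k = 1.
At 25.1°: h = 1.281, k = 0.7808; principal scales a = 1.281, b = 0.7808.
sin(ω/2) = (a − b)/(a + b) = 0.4998/2.062 = 0.2425, so ω = 2 arcsin(0.2425) ≈ 28.1°.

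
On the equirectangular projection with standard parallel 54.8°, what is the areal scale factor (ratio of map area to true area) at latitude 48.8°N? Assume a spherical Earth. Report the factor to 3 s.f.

The equidistant cylindrical projection with φ₀ = 54.8° has h = 1 (meridians true) and k = cos φ₀ / cos φ along parallels.
Areal scale = h·k = 1 × cos φ₀ / cos φ; at 48.8°, h = 1.000, k = 0.8751, so h·k = 0.8751.

0.875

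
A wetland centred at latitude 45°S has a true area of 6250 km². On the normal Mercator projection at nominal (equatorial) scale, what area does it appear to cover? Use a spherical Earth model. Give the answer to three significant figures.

12500 km²

For Mercator, h = k = sec φ (a conformal cylindrical projection has a single point scale, 1/cos φ).
Areal scale = k² = sec²φ = 1/cos²(45°) = 1/0.7071² = 2.000.
Apparent area = 6250 × 2.000 ≈ 12500 km².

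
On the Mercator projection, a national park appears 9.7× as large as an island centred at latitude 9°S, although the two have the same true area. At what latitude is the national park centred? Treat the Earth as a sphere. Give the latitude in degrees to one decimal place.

71.5°

For equal true areas on Mercator, apparent areas scale as sec²φ, so the ratio is cos²φ₂ / cos²φ₁.
cos²φ₂ / cos²φ₁ = 9.7  ⇒  cos φ₁ = cos 9° / √9.7 = 0.9877/3.114 = 0.3171.
φ₁ = arccos(0.3171) ≈ 71.5°.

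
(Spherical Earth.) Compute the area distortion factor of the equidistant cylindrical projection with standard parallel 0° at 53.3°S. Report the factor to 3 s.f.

For the equirectangular projection with φ₀ = 0 (plate carrée), h = 1 along meridians and k = sec φ along parallels.
Areal scale = h·k = 1 × sec φ; at 53.3°, h = 1.000, k = 1.673, so h·k = 1.673.

1.67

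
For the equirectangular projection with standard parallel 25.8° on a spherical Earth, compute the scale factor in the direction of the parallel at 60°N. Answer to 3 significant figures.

1.80

In the equirectangular projection with standard parallel φ₀ = 25.8° (x = Rλ cos φ₀, y = Rφ), meridians are true-scale (h = 1) and the parallel scale is k = cos φ₀ / cos φ.
k = cos 25.8° / cos 60° = 0.9003/0.5000 = 1.801.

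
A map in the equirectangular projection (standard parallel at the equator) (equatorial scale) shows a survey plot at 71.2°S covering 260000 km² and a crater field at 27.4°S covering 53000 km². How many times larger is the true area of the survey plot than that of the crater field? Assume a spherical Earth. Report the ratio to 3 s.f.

1.78

On the plate carrée, areal scale = h·k = 1 × sec φ, so true area = apparent × cos φ.
True area of survey plot: 260000 × cos(71.2°) = 260000 × 0.3223 = 83790 km².
True area of crater field: 53000 × cos(27.4°) = 53000 × 0.8878 = 47050 km².
Ratio = 83790 / 47050 ≈ 1.78.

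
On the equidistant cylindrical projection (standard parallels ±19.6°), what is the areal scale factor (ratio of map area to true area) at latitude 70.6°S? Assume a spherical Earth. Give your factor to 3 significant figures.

2.84

In the equirectangular projection with standard parallel φ₀ = 19.6° (x = Rλ cos φ₀, y = Rφ), meridians are true-scale (h = 1) and the parallel scale is k = cos φ₀ / cos φ.
Areal scale = h·k = 1 × cos φ₀ / cos φ; at 70.6°, h = 1.000, k = 2.836, so h·k = 2.836.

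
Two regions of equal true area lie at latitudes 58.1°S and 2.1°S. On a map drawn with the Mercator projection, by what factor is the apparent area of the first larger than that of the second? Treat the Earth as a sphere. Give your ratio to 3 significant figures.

Mercator is conformal with k = sec φ, so areal scale = k² = sec²φ.
At 58.1°: sec²(58.1°) = 1/0.5284² = 3.581.
At 2.1°: sec²(2.1°) = 1/0.9993² = 1.001.
Ratio = 3.581/1.001 = cos²(2.1°)/cos²(58.1°) ≈ 3.58.

3.58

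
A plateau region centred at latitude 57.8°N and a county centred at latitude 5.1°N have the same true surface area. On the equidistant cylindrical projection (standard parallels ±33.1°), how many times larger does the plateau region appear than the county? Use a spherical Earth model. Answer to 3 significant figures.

1.87

With standard parallel φ₀ = 33.1°, the equirectangular projection gives x = Rλ cos φ₀, y = Rφ, so h = 1 and k = cos 33.1° / cos φ.
Areal scale at 57.8°: h·k = 1.000 × 1.572 = 1.572.
Areal scale at 5.1°: h·k = 1.000 × 0.8410 = 0.8410.
Ratio = 1.572/0.8410 ≈ 1.87.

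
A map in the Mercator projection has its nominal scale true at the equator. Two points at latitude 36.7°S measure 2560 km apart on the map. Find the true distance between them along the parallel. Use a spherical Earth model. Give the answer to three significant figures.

For Mercator, h = k = sec φ (a conformal cylindrical projection has a single point scale, 1/cos φ).
Along the parallel at 36.7°, map distances are exaggerated by k = sec 36.7° = 1.247.
True distance = 2560 / 1.247 = 2560 × cos 36.7° ≈ 2050 km.

2050 km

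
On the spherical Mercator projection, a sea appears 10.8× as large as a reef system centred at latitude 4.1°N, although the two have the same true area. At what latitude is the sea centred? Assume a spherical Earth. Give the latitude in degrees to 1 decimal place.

72.3°

Mercator areal scale is sec²φ, so apparent-area ratio = sec²φ₁ / sec²φ₂ = cos²φ₂ / cos²φ₁.
cos²φ₂ / cos²φ₁ = 10.8  ⇒  cos φ₁ = cos 4.1° / √10.8 = 0.9974/3.286 = 0.3035.
φ₁ = arccos(0.3035) ≈ 72.3°.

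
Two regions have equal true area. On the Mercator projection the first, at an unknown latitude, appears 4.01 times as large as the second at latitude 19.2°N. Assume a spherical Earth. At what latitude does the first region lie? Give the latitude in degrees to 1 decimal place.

61.9°

For equal true areas on Mercator, apparent areas scale as sec²φ, so the ratio is cos²φ₂ / cos²φ₁.
cos²φ₂ / cos²φ₁ = 4.01  ⇒  cos φ₁ = cos 19.2° / √4.01 = 0.9444/2.002 = 0.4716.
φ₁ = arccos(0.4716) ≈ 61.9°.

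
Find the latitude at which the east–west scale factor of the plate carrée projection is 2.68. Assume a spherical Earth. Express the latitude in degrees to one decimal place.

68.1°

Plate carrée: h = 1, k = sec φ along parallels.
sec φ = 2.68  ⇒  cos φ = 0.3731  ⇒  φ ≈ 68.1°.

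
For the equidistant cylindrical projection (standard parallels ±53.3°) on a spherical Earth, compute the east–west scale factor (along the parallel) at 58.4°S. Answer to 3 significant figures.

With standard parallel φ₀ = 53.3°, the equirectangular projection gives x = Rλ cos φ₀, y = Rφ, so h = 1 and k = cos 53.3° / cos φ.
k = cos 53.3° / cos 58.4° = 0.5976/0.5240 = 1.141.

1.14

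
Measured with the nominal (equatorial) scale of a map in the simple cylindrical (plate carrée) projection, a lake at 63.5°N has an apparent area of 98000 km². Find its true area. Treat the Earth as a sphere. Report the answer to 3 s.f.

For the equirectangular projection with φ₀ = 0 (plate carrée), h = 1 along meridians and k = sec φ along parallels.
Areal scale = h·k = 1 × sec φ; at 63.5°, h = 1.000, k = 2.241, so h·k = 2.241.
True area = apparent / (areal scale) = 98000 / 2.241 ≈ 43700 km².

43700 km²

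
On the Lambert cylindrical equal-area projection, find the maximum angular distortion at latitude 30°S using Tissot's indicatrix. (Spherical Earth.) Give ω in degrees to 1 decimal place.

16.4°

The Lambert cylindrical equal-area projection is the cylindrical equal-area projection with its standard parallel at the equator (φ₀ = 0). Cylindrical equal-area (φ₀ = 0°): h = cos φ / cos 0° along meridians, k = cos 0° / cos φ along parallels; h·k = 1.
At 30°: h = 0.8660, k = 1.155; principal scales a = 1.155, b = 0.8660.
sin(ω/2) = (a − b)/(a + b) = 0.2887/2.021 = 0.1429, so ω = 2 arcsin(0.1429) ≈ 16.4°.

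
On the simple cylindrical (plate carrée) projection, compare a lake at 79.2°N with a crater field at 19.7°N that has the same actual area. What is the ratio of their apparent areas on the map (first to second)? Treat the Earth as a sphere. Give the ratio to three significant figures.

5.02

For the equirectangular projection with φ₀ = 0 (plate carrée), h = 1 along meridians and k = sec φ along parallels.
Areal scale at 79.2°: h·k = 1.000 × 5.337 = 5.337.
Areal scale at 19.7°: h·k = 1.000 × 1.062 = 1.062.
Ratio = 5.337/1.062 ≈ 5.02.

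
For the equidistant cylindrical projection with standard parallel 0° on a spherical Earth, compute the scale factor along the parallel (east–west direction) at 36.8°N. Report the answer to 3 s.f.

For the equirectangular projection with φ₀ = 0 (plate carrée), h = 1 along meridians and k = sec φ along parallels.
k = 1/cos 36.8° = 1/0.8007 = 1.249.

1.25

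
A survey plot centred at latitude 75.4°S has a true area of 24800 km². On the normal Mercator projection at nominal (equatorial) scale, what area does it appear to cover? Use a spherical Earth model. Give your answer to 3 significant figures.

Mercator is conformal, so the point scale is isotropic: h = k = sec φ = 1/cos φ.
Areal scale = k² = sec²φ = 1/cos²(75.4°) = 1/0.2521² = 15.74.
Apparent area = 24800 × 15.74 ≈ 390000 km².

390000 km²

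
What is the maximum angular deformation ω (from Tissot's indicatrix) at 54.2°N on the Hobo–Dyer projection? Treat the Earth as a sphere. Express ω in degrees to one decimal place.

The Hobo–Dyer projection is cylindrical equal-area with φ₀ = 37.5°. Cylindrical equal-area (φ₀ = 37.5°): h = cos φ / cos 37.5° along meridians, k = cos 37.5° / cos φ along parallels; h·k = 1.
At 54.2°: h = 0.7373, k = 1.356; principal scales a = 1.356, b = 0.7373.
sin(ω/2) = (a − b)/(a + b) = 0.6189/2.094 = 0.2956, so ω = 2 arcsin(0.2956) ≈ 34.4°.

34.4°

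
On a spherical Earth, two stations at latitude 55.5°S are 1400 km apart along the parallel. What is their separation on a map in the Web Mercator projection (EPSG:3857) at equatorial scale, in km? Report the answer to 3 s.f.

Mercator is conformal, so the point scale is isotropic: h = k = sec φ = 1/cos φ.
Along the parallel, k = sec 55.5° = 1/0.5664 = 1.766.
Map distance = 1400 × 1.766 ≈ 2470 km.

2470 km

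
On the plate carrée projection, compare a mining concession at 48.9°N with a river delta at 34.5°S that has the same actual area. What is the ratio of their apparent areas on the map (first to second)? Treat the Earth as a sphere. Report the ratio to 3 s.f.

1.25

Plate carrée maps x = Rλ, y = Rφ. The meridian scale is h = 1 and the parallel scale is k = 1/cos φ = sec φ.
Areal scale at 48.9°: h·k = 1.000 × 1.521 = 1.521.
Areal scale at 34.5°: h·k = 1.000 × 1.213 = 1.213.
Ratio = 1.521/1.213 ≈ 1.25.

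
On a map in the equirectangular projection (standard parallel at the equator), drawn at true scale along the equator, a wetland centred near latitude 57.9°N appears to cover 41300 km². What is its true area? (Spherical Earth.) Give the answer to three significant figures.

21900 km²

For the equirectangular projection with φ₀ = 0 (plate carrée), h = 1 along meridians and k = sec φ along parallels.
Areal scale = h·k = 1 × sec φ; at 57.9°, h = 1.000, k = 1.882, so h·k = 1.882.
True area = apparent / (areal scale) = 41300 / 1.882 ≈ 21900 km².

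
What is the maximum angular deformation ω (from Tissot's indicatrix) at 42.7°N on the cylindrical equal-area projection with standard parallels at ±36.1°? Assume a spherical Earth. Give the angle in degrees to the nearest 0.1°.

10.8°

For cylindrical equal-area with standard parallel φ₀, h = cos φ / cos φ₀ and k = cos φ₀ / cos φ, so h·k = 1.
At 42.7°: h = 0.9096, k = 1.099; principal scales a = 1.099, b = 0.9096.
sin(ω/2) = (a − b)/(a + b) = 0.1899/2.009 = 0.09451, so ω = 2 arcsin(0.09451) ≈ 10.8°.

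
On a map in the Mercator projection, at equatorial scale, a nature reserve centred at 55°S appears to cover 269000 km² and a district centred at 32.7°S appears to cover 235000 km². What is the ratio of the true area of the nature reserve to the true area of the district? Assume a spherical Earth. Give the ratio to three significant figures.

Since Mercator area scale is 1/cos²φ, the true area equals the apparent area multiplied by cos²φ.
True area of nature reserve: 269000 × cos²(55°) = 269000 × 0.3290 = 88500 km².
True area of district: 235000 × cos²(32.7°) = 235000 × 0.7081 = 166400 km².
Ratio = 88500 / 166400 ≈ 0.532.

0.532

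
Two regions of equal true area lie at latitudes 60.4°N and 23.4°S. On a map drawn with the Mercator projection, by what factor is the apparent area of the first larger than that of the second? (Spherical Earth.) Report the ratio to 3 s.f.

3.45

On Mercator, area is exaggerated by sec²φ = 1/cos²φ.
At 60.4°: sec²(60.4°) = 1/0.4939² = 4.099.
At 23.4°: sec²(23.4°) = 1/0.9178² = 1.187.
Ratio = 4.099/1.187 = cos²(23.4°)/cos²(60.4°) ≈ 3.45.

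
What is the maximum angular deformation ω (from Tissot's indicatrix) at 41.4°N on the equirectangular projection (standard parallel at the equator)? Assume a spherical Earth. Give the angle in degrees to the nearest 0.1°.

For the equirectangular projection with φ₀ = 0 (plate carrée), h = 1 along meridians and k = sec φ along parallels.
At 41.4°: h = 1.000, k = 1.333; principal scales a = 1.333, b = 1.000.
sin(ω/2) = (a − b)/(a + b) = 0.3331/2.333 = 0.1428, so ω = 2 arcsin(0.1428) ≈ 16.4°.

16.4°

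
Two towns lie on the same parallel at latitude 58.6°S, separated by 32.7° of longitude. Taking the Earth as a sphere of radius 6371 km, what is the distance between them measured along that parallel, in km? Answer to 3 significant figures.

1890 km

Arc length along a parallel = R cos φ · Δλ (with Δλ in radians).
= 6371 × cos 58.6° × (32.7° × π/180) = 6371 × 0.5210 × 0.5707 ≈ 1890 km.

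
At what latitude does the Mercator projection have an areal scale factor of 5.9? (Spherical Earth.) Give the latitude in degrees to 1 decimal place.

Mercator areal scale is sec²φ.
sec²φ = 5.9  ⇒  cos²φ = 0.1695  ⇒  cos φ = 0.4117.
φ = arccos(0.4117) ≈ 65.7°.

65.7°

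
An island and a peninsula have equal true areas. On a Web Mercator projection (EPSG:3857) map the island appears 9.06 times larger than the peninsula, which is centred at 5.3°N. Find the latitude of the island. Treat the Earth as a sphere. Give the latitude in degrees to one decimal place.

70.7°

Mercator areal scale is sec²φ, so apparent-area ratio = sec²φ₁ / sec²φ₂ = cos²φ₂ / cos²φ₁.
cos²φ₂ / cos²φ₁ = 9.06  ⇒  cos φ₁ = cos 5.3° / √9.06 = 0.9957/3.010 = 0.3308.
φ₁ = arccos(0.3308) ≈ 70.7°.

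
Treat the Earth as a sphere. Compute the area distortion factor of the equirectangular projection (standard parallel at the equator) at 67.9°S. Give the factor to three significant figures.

Plate carrée maps x = Rλ, y = Rφ. The meridian scale is h = 1 and the parallel scale is k = 1/cos φ = sec φ.
Areal scale = h·k = 1 × sec φ; at 67.9°, h = 1.000, k = 2.658, so h·k = 2.658.

2.66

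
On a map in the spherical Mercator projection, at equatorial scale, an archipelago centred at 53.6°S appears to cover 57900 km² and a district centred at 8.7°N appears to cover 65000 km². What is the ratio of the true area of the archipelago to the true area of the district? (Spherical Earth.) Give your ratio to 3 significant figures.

0.321

On Mercator the areal scale is sec²φ, so true area = apparent × cos²φ.
True area of archipelago: 57900 × cos²(53.6°) = 57900 × 0.3521 = 20390 km².
True area of district: 65000 × cos²(8.7°) = 65000 × 0.9771 = 63510 km².
Ratio = 20390 / 63510 ≈ 0.321.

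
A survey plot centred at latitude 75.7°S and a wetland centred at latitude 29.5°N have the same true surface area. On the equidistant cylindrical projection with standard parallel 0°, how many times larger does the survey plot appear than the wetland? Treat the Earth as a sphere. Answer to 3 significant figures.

3.52

For the equirectangular projection with φ₀ = 0 (plate carrée), h = 1 along meridians and k = sec φ along parallels.
Areal scale at 75.7°: h·k = 1.000 × 4.049 = 4.049.
Areal scale at 29.5°: h·k = 1.000 × 1.149 = 1.149.
Ratio = 4.049/1.149 ≈ 3.52.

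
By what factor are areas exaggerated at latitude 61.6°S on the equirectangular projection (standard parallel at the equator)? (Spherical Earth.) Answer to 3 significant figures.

For the equirectangular projection with φ₀ = 0 (plate carrée), h = 1 along meridians and k = sec φ along parallels.
Areal scale = h·k = 1 × sec φ; at 61.6°, h = 1.000, k = 2.103, so h·k = 2.103.

2.10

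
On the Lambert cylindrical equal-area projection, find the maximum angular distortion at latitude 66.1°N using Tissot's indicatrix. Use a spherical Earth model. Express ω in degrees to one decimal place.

91.8°

The Lambert cylindrical equal-area projection is the cylindrical equal-area projection with its standard parallel at the equator (φ₀ = 0). For cylindrical equal-area with standard parallel φ₀, h = cos φ / cos φ₀ and k = cos φ₀ / cos φ, so h·k = 1.
At 66.1°: h = 0.4051, k = 2.468; principal scales a = 2.468, b = 0.4051.
sin(ω/2) = (a − b)/(a + b) = 2.063/2.873 = 0.7180, so ω = 2 arcsin(0.7180) ≈ 91.8°.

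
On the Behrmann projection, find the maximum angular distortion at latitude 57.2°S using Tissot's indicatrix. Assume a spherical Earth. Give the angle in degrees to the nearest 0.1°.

51.9°

The Behrmann projection is cylindrical equal-area with φ₀ = 30°. A cylindrical equal-area projection with standard parallel φ₀ has meridian scale h = cos φ / cos φ₀ and parallel scale k = cos φ₀ / cos φ (so areas are preserved, h·k = 1).
At 57.2°: h = 0.6255, k = 1.599; principal scales a = 1.599, b = 0.6255.
sin(ω/2) = (a − b)/(a + b) = 0.9732/2.224 = 0.4375, so ω = 2 arcsin(0.4375) ≈ 51.9°.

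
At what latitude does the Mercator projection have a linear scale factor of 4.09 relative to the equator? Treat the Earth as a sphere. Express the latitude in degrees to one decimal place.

75.8°

Mercator scale is k = sec φ = 1/cos φ.
1/cos φ = 4.09  ⇒  cos φ = 0.2445  ⇒  φ = arccos(0.2445) ≈ 75.8°.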